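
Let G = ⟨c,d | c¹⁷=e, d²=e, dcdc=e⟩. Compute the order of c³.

Compute successive powers until reaching e:
  (c³)¹ = c³, (c³)² = c⁶, (c³)³ = c⁹, (c³)⁴ = c¹², (c³)⁵ = c¹⁵, (c³)⁶ = c, (c³)⁷ = c⁴, (c³)⁸ = c⁷, (c³)⁹ = c¹⁰, (c³)¹⁰ = c¹³, (c³)¹¹ = c¹⁶, (c³)¹² = c², (c³)¹³ = c⁵, (c³)¹⁴ = c⁸, (c³)¹⁵ = c¹¹, (c³)¹⁶ = c¹⁴, (c³)¹⁷ = e.
The smallest positive k with (c³)ᵏ = e is 17.

Answer: 17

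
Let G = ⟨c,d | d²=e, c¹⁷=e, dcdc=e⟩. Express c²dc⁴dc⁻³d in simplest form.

Multiply left to right, reducing at each step:
  (c²) · d = c²d
  (c²d) · c⁴ = c¹⁵d
  (c¹⁵d) · d = c¹⁵
  (c¹⁵) · c⁻³ = c¹²
  (c¹²) · d = c¹²d

Answer: c¹²d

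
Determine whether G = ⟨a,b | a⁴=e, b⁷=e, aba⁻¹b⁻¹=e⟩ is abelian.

Each pair of generators commutes: a·b = ab = b·a. Since the generators pairwise commute, every element of G commutes with every other, so G is abelian.

Answer: Yes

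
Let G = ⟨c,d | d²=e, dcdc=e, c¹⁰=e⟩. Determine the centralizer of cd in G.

⟨cd⟩ ⊆ C_G(cd) since powers of cd commute with cd; so |C_G(cd)| ≥ |⟨cd⟩| = 2.
By orbit–stabilizer, |C_G(cd)| = |G| / |conj. class of cd| = 20 / 5 = 4.
The 4 elements commuting with cd are {e, c⁵, cd, c⁶d}.

Answer: {e, c⁵, cd, c⁶d}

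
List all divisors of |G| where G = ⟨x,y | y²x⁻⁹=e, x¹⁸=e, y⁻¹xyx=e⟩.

|G| = 36 = 2² · 3². By Lagrange's theorem the order of any subgroup divides 36; the divisors of 36 are 1, 2, 3, 4, 6, 9, 12, 18, 36.

Answer: 1, 2, 3, 4, 6, 9, 12, 18, 36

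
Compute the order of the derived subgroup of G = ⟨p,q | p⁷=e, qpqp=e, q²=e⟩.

G' = [G, G] is generated by all commutators. The generator-pair commutators are: [p, q] = p².
The subgroup they normally generate is {e, p, p², p³, p⁴, p⁵, p⁶}, of order 7.
Check: |G/G'| = 14/7 = 2 is the order of the abelianisation.

Answer: 7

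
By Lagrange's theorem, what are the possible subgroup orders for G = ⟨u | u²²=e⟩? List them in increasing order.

|G| = 22 = 2 · 11. By Lagrange's theorem the order of any subgroup divides 22; the divisors of 22 are 1, 2, 11, 22.

Answer: 1, 2, 11, 22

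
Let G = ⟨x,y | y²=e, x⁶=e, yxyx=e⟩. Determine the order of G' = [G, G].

G' = [G, G] is generated by all commutators. The generator-pair commutators are: [x, y] = x².
The subgroup they normally generate is {e, x², x⁴}, of order 3.
Check: |G/G'| = 12/3 = 4 is the order of the abelianisation.

Answer: 3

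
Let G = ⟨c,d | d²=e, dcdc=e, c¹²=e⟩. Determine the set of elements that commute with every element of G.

An element z ∈ Z(G) iff z commutes with every generator.
For example c⁶ is central: (c⁶)·c = c⁷ = c·(c⁶); (c⁶)·d = c⁶d = d·(c⁶).
Whereas c ∉ Z(G) since c·d = cd ≠ c¹¹d = d·c.
Checking each of the 24 elements this way gives Z(G) = {e, c⁶}, of order 2.

Answer: {e, c⁶}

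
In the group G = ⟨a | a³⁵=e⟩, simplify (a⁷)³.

Compute successive powers of (a⁷), reducing at each step:
  (a⁷)²: (a⁷) · a⁷ = a¹⁴
  (a⁷)³: (a¹⁴) · a⁷ = a²¹

Answer: a²¹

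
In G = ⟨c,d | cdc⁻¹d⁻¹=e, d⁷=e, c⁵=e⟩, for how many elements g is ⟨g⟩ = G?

G is cyclic of order 35. An element generates G iff its order is 35, and a cyclic group of order 35 has exactly φ(35) = 24 such elements.

Answer: 24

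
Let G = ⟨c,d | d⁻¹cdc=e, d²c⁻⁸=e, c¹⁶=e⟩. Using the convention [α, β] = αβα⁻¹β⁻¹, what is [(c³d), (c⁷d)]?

[(c³d), (c⁷d)] = (c³d)·(c⁷d)·(c³d)⁻¹·(c⁷d)⁻¹.
  (c³d) · (c⁷d) = c⁴
  (c⁴) · (c³d⁻¹) = c⁷d⁻¹
  (c⁷d⁻¹) · (c⁷d⁻¹) = c⁸

Answer: c⁸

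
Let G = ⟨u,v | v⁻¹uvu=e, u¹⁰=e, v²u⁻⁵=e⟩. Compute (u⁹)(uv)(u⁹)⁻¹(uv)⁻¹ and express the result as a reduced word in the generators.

[(u⁹), (uv)] = (u⁹)·(uv)·(u⁹)⁻¹·(uv)⁻¹.
  (u⁹) · (uv) = v
  v · u = u⁴v⁻¹
  (u⁴v⁻¹) · (uv⁻¹) = u⁸

Answer: u⁸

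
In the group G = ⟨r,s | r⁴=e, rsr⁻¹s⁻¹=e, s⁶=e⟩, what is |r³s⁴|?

Compute successive powers until reaching e:
  (r³s⁴)¹ = r³s⁴, (r³s⁴)² = r²s², (r³s⁴)³ = r, (r³s⁴)⁴ = s⁴, (r³s⁴)⁵ = r³s², (r³s⁴)⁶ = r², (r³s⁴)⁷ = rs⁴, (r³s⁴)⁸ = s², (r³s⁴)⁹ = r³, (r³s⁴)¹⁰ = r²s⁴, (r³s⁴)¹¹ = rs², (r³s⁴)¹² = e.
The smallest positive k with (r³s⁴)ᵏ = e is 12.

Answer: 12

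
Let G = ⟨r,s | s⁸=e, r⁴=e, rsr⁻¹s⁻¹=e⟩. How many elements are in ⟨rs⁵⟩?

|⟨rs⁵⟩| equals the order of rs⁵. Compute successive powers until reaching e:
  (rs⁵)¹ = rs⁵, (rs⁵)² = r²s², (rs⁵)³ = r³s⁷, (rs⁵)⁴ = s⁴, (rs⁵)⁵ = rs, (rs⁵)⁶ = r²s⁶, (rs⁵)⁷ = r³s³, (rs⁵)⁸ = e.
The smallest positive k with (rs⁵)ᵏ = e is 8, so |⟨rs⁵⟩| = 8.

Answer: 8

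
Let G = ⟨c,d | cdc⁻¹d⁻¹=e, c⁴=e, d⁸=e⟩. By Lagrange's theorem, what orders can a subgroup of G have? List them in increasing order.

|G| = 32 = 2⁵. By Lagrange's theorem the order of any subgroup divides 32; the divisors of 32 are 1, 2, 4, 8, 16, 32.

Answer: 1, 2, 4, 8, 16, 32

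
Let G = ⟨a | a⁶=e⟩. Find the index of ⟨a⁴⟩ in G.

First find ord(a⁴) by computing successive powers:
  (a⁴)¹ = a⁴, (a⁴)² = a², (a⁴)³ = e.
So |⟨a⁴⟩| = ord(a⁴) = 3. With |G| = 6, by Lagrange [G : ⟨a⁴⟩] = 6/3 = 2.

Answer: 2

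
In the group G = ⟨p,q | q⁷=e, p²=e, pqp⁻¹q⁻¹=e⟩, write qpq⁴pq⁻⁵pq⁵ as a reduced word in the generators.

Multiply left to right, reducing at each step:
  q · p = pq
  (pq) · q⁴ = pq⁵
  (pq⁵) · p = q⁵
  (q⁵) · q⁻⁵ = e
  e · p = p
  p · q⁵ = pq⁵

Answer: pq⁵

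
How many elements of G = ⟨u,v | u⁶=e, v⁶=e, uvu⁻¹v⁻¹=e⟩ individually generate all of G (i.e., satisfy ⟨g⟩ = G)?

⟨g⟩ = G would require ord(g) = |G| = 36, but the maximum element order in G is 6 < 36. So G is not cyclic and no single element generates it: the count is 0.

Answer: 0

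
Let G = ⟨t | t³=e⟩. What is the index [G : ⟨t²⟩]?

First find ord(t²) by computing successive powers:
  (t²)¹ = t², (t²)² = t, (t²)³ = e.
So |⟨t²⟩| = ord(t²) = 3. With |G| = 3, by Lagrange [G : ⟨t²⟩] = 3/3 = 1.

Answer: 1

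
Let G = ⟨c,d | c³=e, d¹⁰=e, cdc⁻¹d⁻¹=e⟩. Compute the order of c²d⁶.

Compute successive powers until reaching e:
  (c²d⁶)¹ = c²d⁶, (c²d⁶)² = cd², (c²d⁶)³ = d⁸, (c²d⁶)⁴ = c²d⁴, (c²d⁶)⁵ = c, (c²d⁶)⁶ = d⁶, (c²d⁶)⁷ = c²d², (c²d⁶)⁸ = cd⁸, (c²d⁶)⁹ = d⁴, (c²d⁶)¹⁰ = c², (c²d⁶)¹¹ = cd⁶, (c²d⁶)¹² = d², (c²d⁶)¹³ = c²d⁸, (c²d⁶)¹⁴ = cd⁴, (c²d⁶)¹⁵ = e.
The smallest positive k with (c²d⁶)ᵏ = e is 15.

Answer: 15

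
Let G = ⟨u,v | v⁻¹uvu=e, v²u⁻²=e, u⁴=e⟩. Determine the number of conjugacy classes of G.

The conjugacy classes (representative and size) are:
  [e] (size 1), [u³] (size 2), [u²] (size 1), [v⁻¹] (size 2), [uv⁻¹] (size 2).
Class equation: 1 + 2 + 1 + 2 + 2 = 8 = |G|. So G has 5 conjugacy classes.

Answer: 5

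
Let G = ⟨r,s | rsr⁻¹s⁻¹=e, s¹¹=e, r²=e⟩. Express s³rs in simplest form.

Multiply left to right, reducing at each step:
  (s³) · r = rs³
  (rs³) · s = rs⁴

Answer: rs⁴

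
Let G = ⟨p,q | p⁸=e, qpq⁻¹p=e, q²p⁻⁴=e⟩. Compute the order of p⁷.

Compute successive powers until reaching e:
  (p⁷)¹ = p⁷, (p⁷)² = p⁶, (p⁷)³ = p⁵, (p⁷)⁴ = p⁴, (p⁷)⁵ = p³, (p⁷)⁶ = p², (p⁷)⁷ = p, (p⁷)⁸ = e.
The smallest positive k with (p⁷)ᵏ = e is 8.

Answer: 8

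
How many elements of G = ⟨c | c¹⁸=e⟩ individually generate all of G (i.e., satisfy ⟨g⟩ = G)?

G is cyclic of order 18. An element generates G iff its order is 18, and a cyclic group of order 18 has exactly φ(18) = 6 such elements.

Answer: 6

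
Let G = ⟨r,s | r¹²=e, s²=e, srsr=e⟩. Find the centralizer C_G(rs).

⟨rs⟩ ⊆ C_G(rs) since powers of rs commute with rs; so |C_G(rs)| ≥ |⟨rs⟩| = 2.
By orbit–stabilizer, |C_G(rs)| = |G| / |conj. class of rs| = 24 / 6 = 4.
The 4 elements commuting with rs are {e, r⁶, rs, r⁷s}.

Answer: {e, r⁶, rs, r⁷s}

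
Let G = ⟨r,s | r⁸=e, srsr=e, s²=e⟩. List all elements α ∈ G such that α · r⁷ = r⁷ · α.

⟨r⁷⟩ ⊆ C_G(r⁷) since powers of r⁷ commute with r⁷; so |C_G(r⁷)| ≥ |⟨r⁷⟩| = 8.
By orbit–stabilizer, |C_G(r⁷)| = |G| / |conj. class of r⁷| = 16 / 2 = 8.
The 8 elements commuting with r⁷ are {e, r, r², r³, r⁴, r⁵, r⁶, r⁷}.

Answer: {e, r, r², r³, r⁴, r⁵, r⁶, r⁷}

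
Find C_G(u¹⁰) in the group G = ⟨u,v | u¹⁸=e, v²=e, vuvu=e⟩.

⟨u¹⁰⟩ ⊆ C_G(u¹⁰) since powers of u¹⁰ commute with u¹⁰; so |C_G(u¹⁰)| ≥ |⟨u¹⁰⟩| = 9.
By orbit–stabilizer, |C_G(u¹⁰)| = |G| / |conj. class of u¹⁰| = 36 / 2 = 18.
The 18 elements commuting with u¹⁰ are {e, u, u², u³, u⁴, u⁵, u⁶, u⁷, u⁸, u⁹, u¹⁰, u¹¹, u¹², u¹³, u¹⁴, u¹⁵, u¹⁶, u¹⁷}.

Answer: {e, u, u², u³, u⁴, u⁵, u⁶, u⁷, u⁸, u⁹, u¹⁰, u¹¹, u¹², u¹³, u¹⁴, u¹⁵, u¹⁶, u¹⁷}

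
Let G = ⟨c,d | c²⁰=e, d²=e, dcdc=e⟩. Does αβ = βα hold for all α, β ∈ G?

c·d = cd but d·c = c¹⁹d, so c·d ≠ d·c and G is not abelian.

Answer: No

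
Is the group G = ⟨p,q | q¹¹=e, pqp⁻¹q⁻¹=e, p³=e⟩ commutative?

Each pair of generators commutes: p·q = pq = q·p. Since the generators pairwise commute, every element of G commutes with every other, so G is abelian.

Answer: Yes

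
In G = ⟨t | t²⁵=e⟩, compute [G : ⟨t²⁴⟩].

First find ord(t²⁴) by computing successive powers:
  (t²⁴)¹ = t²⁴, (t²⁴)² = t²³, (t²⁴)³ = t²², (t²⁴)⁴ = t²¹, (t²⁴)⁵ = t²⁰, (t²⁴)⁶ = t¹⁹, (t²⁴)⁷ = t¹⁸, (t²⁴)⁸ = t¹⁷, (t²⁴)⁹ = t¹⁶, (t²⁴)¹⁰ = t¹⁵, (t²⁴)¹¹ = t¹⁴, (t²⁴)¹² = t¹³, (t²⁴)¹³ = t¹², (t²⁴)¹⁴ = t¹¹, (t²⁴)¹⁵ = t¹⁰, (t²⁴)¹⁶ = t⁹, (t²⁴)¹⁷ = t⁸, (t²⁴)¹⁸ = t⁷, (t²⁴)¹⁹ = t⁶, (t²⁴)²⁰ = t⁵, (t²⁴)²¹ = t⁴, (t²⁴)²² = t³, (t²⁴)²³ = t², (t²⁴)²⁴ = t, (t²⁴)²⁵ = e.
So |⟨t²⁴⟩| = ord(t²⁴) = 25. With |G| = 25, by Lagrange [G : ⟨t²⁴⟩] = 25/25 = 1.

Answer: 1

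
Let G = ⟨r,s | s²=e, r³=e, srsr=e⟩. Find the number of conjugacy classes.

The conjugacy classes (representative and size) are:
  [e] (size 1), [r] (size 2), [rs] (size 3).
Class equation: 1 + 2 + 3 = 6 = |G|. So G has 3 conjugacy classes.

Answer: 3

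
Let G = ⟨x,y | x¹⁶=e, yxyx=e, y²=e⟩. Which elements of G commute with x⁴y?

⟨x⁴y⟩ ⊆ C_G(x⁴y) since powers of x⁴y commute with x⁴y; so |C_G(x⁴y)| ≥ |⟨x⁴y⟩| = 2.
By orbit–stabilizer, |C_G(x⁴y)| = |G| / |conj. class of x⁴y| = 32 / 8 = 4.
The 4 elements commuting with x⁴y are {e, x⁸, x⁴y, x¹²y}.

Answer: {e, x⁸, x⁴y, x¹²y}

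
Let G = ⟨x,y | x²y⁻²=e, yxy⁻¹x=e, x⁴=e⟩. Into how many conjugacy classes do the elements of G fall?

The conjugacy classes (representative and size) are:
  [e] (size 1), [x³] (size 2), [x²] (size 1), [y⁻¹] (size 2), [xy] (size 2).
Class equation: 1 + 2 + 1 + 2 + 2 = 8 = |G|. So G has 5 conjugacy classes.

Answer: 5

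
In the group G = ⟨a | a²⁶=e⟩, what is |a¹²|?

Compute successive powers until reaching e:
  (a¹²)¹ = a¹², (a¹²)² = a²⁴, (a¹²)³ = a¹⁰, (a¹²)⁴ = a²², (a¹²)⁵ = a⁸, (a¹²)⁶ = a²⁰, (a¹²)⁷ = a⁶, (a¹²)⁸ = a¹⁸, (a¹²)⁹ = a⁴, (a¹²)¹⁰ = a¹⁶, (a¹²)¹¹ = a², (a¹²)¹² = a¹⁴, (a¹²)¹³ = e.
The smallest positive k with (a¹²)ᵏ = e is 13.

Answer: 13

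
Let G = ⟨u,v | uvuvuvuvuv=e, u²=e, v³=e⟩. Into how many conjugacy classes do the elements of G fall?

The conjugacy classes (representative and size) are:
  [e] (size 1), [uvuv²uvuv²u] (size 15), [vuvuv²u] (size 20), [uv²uv²u] (size 12), [v²uvuv²] (size 12).
Class equation: 1 + 15 + 20 + 12 + 12 = 60 = |G|. So G has 5 conjugacy classes.

Answer: 5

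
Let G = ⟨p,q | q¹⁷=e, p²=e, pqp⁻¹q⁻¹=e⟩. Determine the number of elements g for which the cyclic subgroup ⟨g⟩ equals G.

G is cyclic of order 34. An element generates G iff its order is 34, and a cyclic group of order 34 has exactly φ(34) = 16 such elements.

Answer: 16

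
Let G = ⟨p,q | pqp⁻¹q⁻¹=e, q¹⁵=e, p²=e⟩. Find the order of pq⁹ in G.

Compute successive powers until reaching e:
  (pq⁹)¹ = pq⁹, (pq⁹)² = q³, (pq⁹)³ = pq¹², (pq⁹)⁴ = q⁶, (pq⁹)⁵ = p, (pq⁹)⁶ = q⁹, (pq⁹)⁷ = pq³, (pq⁹)⁸ = q¹², (pq⁹)⁹ = pq⁶, (pq⁹)¹⁰ = e.
The smallest positive k with (pq⁹)ᵏ = e is 10.

Answer: 10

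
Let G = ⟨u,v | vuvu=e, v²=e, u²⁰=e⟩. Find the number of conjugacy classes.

The conjugacy classes (representative and size) are:
  [e] (size 1), [u] (size 2), [u¹⁸] (size 2), [u³] (size 2), [u⁴] (size 2), [u¹⁵] (size 2), [u¹⁴] (size 2), [u⁷] (size 2), [u¹²] (size 2), [u¹¹] (size 2), [u¹⁰] (size 1), [u¹⁸v] (size 10), [u⁵v] (size 10).
Class equation: 1 + 2 + 2 + 2 + 2 + 2 + 2 + 2 + 2 + 2 + 1 + 10 + 10 = 40 = |G|. So G has 13 conjugacy classes.

Answer: 13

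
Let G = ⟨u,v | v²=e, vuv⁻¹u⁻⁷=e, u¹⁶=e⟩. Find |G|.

Enumerate words in the generators, reducing via the relations: the distinct elements are
  {e, u, v, uv, u², u³, u⁴, u⁵, u⁶, u⁷, u⁸, u⁹, u²v, u³v, u¹², u¹³, u¹¹, u¹⁰, u¹⁴, u¹⁵, u⁴v, u⁵v, u⁶v, u⁷v, u⁸v, u⁹v, u¹²v, u¹³v, u¹¹v, u¹⁰v, u¹⁴v, u¹⁵v}.
No further products give new elements, so |G| = 32.

Answer: 32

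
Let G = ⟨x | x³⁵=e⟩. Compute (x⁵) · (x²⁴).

Compute (x⁵) · (x²⁴) by multiplying left to right and reducing via the relations at each step:
  (x⁵) · x²⁴ = x²⁹

Answer: x²⁹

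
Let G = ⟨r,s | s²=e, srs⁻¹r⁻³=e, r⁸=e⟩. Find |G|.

Enumerate words in the generators, reducing via the relations: the distinct elements are
  {e, r, s, rs, r², r³, r⁴, r⁵, r⁶, r⁷, r²s, r³s, r⁴s, r⁵s, r⁶s, r⁷s}.
No further products give new elements, so |G| = 16.

Answer: 16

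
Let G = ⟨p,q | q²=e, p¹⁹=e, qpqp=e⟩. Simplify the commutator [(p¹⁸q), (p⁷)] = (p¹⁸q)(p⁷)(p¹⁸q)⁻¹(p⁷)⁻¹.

[(p¹⁸q), (p⁷)] = (p¹⁸q)·(p⁷)·(p¹⁸q)⁻¹·(p⁷)⁻¹.
  (p¹⁸q) · (p⁷) = p¹¹q
  (p¹¹q) · (p¹⁸q) = p¹²
  (p¹²) · (p¹²) = p⁵

Answer: p⁵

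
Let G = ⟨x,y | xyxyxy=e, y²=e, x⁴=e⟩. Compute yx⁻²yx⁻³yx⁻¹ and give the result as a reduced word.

Multiply left to right, reducing at each step:
  y · x⁻² = yx²
  (yx²) · y = yx²y
  (yx²y) · x⁻³ = x³yx²y
  (x³yx²y) · y = x³yx²
  (x³yx²) · x⁻¹ = x³yx

Answer: x³yx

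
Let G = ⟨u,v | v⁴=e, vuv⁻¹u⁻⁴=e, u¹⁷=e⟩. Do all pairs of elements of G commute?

u·v = uv but v·u = u⁴v, so u·v ≠ v·u and G is not abelian.

Answer: No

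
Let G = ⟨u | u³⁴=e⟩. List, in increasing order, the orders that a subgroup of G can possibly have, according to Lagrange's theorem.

|G| = 34 = 2 · 17. By Lagrange's theorem the order of any subgroup divides 34; the divisors of 34 are 1, 2, 17, 34.

Answer: 1, 2, 17, 34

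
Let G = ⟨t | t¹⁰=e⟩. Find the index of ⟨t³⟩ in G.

First find ord(t³) by computing successive powers:
  (t³)¹ = t³, (t³)² = t⁶, (t³)³ = t⁹, (t³)⁴ = t², (t³)⁵ = t⁵, (t³)⁶ = t⁸, (t³)⁷ = t, (t³)⁸ = t⁴, (t³)⁹ = t⁷, (t³)¹⁰ = e.
So |⟨t³⟩| = ord(t³) = 10. With |G| = 10, by Lagrange [G : ⟨t³⟩] = 10/10 = 1.

Answer: 1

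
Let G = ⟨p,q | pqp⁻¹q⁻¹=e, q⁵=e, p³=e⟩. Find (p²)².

Compute successive powers of (p²), reducing at each step:
  (p²)²: (p²) · p² = p

Answer: p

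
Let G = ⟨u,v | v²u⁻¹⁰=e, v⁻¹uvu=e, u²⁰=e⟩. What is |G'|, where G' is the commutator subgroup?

G' = [G, G] is generated by all commutators. The generator-pair commutators are: [u, v] = u².
The subgroup they normally generate is {e, u², u⁴, u⁶, u⁸, u¹⁰, u¹², u¹⁴, u¹⁶, u¹⁸}, of order 10.
Check: |G/G'| = 40/10 = 4 is the order of the abelianisation.

Answer: 10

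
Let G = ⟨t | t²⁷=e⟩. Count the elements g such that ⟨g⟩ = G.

G is cyclic of order 27. An element generates G iff its order is 27, and a cyclic group of order 27 has exactly φ(27) = 18 such elements.

Answer: 18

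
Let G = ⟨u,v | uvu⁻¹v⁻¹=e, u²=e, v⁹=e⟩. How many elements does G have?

Enumerate words in the generators, reducing via the relations: the distinct elements are
  {e, u, v, uv, v², v³, v⁴, v⁵, v⁶, v⁷, v⁸, uv², uv³, uv⁴, uv⁵, uv⁶, uv⁷, uv⁸}.
No further products give new elements, so |G| = 18.

Answer: 18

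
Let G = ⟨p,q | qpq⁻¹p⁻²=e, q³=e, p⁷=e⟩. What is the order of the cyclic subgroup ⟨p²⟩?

|⟨p²⟩| equals the order of p². Compute successive powers until reaching e:
  (p²)¹ = p², (p²)² = p⁴, (p²)³ = p⁶, (p²)⁴ = p, (p²)⁵ = p³, (p²)⁶ = p⁵, (p²)⁷ = e.
The smallest positive k with (p²)ᵏ = e is 7, so |⟨p²⟩| = 7.

Answer: 7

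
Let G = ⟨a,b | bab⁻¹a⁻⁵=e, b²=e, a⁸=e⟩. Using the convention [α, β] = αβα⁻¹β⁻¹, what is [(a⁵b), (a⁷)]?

[(a⁵b), (a⁷)] = (a⁵b)·(a⁷)·(a⁵b)⁻¹·(a⁷)⁻¹.
  (a⁵b) · (a⁷) = b
  b · (a⁷b) = a³
  (a³) · a = a⁴

Answer: a⁴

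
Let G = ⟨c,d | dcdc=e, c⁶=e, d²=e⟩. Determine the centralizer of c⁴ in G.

⟨c⁴⟩ ⊆ C_G(c⁴) since powers of c⁴ commute with c⁴; so |C_G(c⁴)| ≥ |⟨c⁴⟩| = 3.
By orbit–stabilizer, |C_G(c⁴)| = |G| / |conj. class of c⁴| = 12 / 2 = 6.
The 6 elements commuting with c⁴ are {e, c, c², c³, c⁴, c⁵}.

Answer: {e, c, c², c³, c⁴, c⁵}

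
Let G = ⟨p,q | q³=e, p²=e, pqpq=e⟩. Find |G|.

Enumerate words in the generators, reducing via the relations: the distinct elements are
  {e, p, q, pq, q², pq²}.
No further products give new elements, so |G| = 6.

Answer: 6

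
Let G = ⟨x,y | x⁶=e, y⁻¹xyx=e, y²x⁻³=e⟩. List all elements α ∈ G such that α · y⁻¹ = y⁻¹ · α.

⟨y⁻¹⟩ ⊆ C_G(y⁻¹) since powers of y⁻¹ commute with y⁻¹; so |C_G(y⁻¹)| ≥ |⟨y⁻¹⟩| = 4.
By orbit–stabilizer, |C_G(y⁻¹)| = |G| / |conj. class of y⁻¹| = 12 / 3 = 4.
The 4 elements commuting with y⁻¹ are {e, x³, y, y⁻¹}.

Answer: {e, x³, y, y⁻¹}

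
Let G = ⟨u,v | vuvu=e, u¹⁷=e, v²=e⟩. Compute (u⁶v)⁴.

Compute successive powers of (u⁶v), reducing at each step:
  (u⁶v)²: (u⁶v) · u⁶ = v;   v · v = e
  (u⁶v)³: e · u⁶ = u⁶;   (u⁶) · v = u⁶v
  (u⁶v)⁴: (u⁶v) · u⁶ = v;   v · v = e

Answer: e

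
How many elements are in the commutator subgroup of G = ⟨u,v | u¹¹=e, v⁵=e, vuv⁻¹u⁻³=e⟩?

G' = [G, G] is generated by all commutators. The generator-pair commutators are: [u, v] = u⁹.
The subgroup they normally generate is {e, u, u², u³, u⁴, u⁵, u⁶, u⁷, u⁸, u⁹, u¹⁰}, of order 11.
Check: |G/G'| = 55/11 = 5 is the order of the abelianisation.

Answer: 11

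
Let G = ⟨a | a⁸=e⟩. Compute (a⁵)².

Compute successive powers of (a⁵), reducing at each step:
  (a⁵)²: (a⁵) · a⁵ = a²

Answer: a²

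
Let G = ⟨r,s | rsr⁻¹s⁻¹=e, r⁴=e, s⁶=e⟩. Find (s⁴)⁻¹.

The order of (s⁴) is 3 (smallest k with (s⁴)ᵏ = e), so (s⁴)⁻¹ = (s⁴)² = s².
Check: (s⁴) · (s²) → (s⁴) · s² = e, giving e as required.

Answer: s²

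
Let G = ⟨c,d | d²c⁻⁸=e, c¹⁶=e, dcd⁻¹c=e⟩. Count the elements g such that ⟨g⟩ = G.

⟨g⟩ = G would require ord(g) = |G| = 32, but the maximum element order in G is 16 < 32. So G is not cyclic and no single element generates it: the count is 0.

Answer: 0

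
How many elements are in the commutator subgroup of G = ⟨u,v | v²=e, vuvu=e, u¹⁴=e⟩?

G' = [G, G] is generated by all commutators. The generator-pair commutators are: [u, v] = u².
The subgroup they normally generate is {e, u², u⁴, u⁶, u⁸, u¹⁰, u¹²}, of order 7.
Check: |G/G'| = 28/7 = 4 is the order of the abelianisation.

Answer: 7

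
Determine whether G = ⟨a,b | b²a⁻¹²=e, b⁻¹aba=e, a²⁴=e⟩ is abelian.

a·b = ab but b·a = a¹¹b⁻¹, so a·b ≠ b·a and G is not abelian.

Answer: No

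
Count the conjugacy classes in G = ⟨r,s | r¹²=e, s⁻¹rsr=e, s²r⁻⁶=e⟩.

The conjugacy classes (representative and size) are:
  [e] (size 1), [r¹¹] (size 2), [r²] (size 2), [r⁹] (size 2), [r⁴] (size 2), [r⁵] (size 2), [r⁶] (size 1), [r²s] (size 6), [rs] (size 6).
Class equation: 1 + 2 + 2 + 2 + 2 + 2 + 1 + 6 + 6 = 24 = |G|. So G has 9 conjugacy classes.

Answer: 9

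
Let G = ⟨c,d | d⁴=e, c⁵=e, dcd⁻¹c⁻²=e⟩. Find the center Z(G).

An element z ∈ Z(G) iff z commutes with every generator.
For example e is central: e·c = c = c·e; e·d = d = d·e.
Whereas c ∉ Z(G) since c·d = cd ≠ c²d = d·c.
Checking each of the 20 elements this way gives Z(G) = {e}, of order 1.

Answer: {e}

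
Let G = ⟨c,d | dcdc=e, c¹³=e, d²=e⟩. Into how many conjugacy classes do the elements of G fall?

The conjugacy classes (representative and size) are:
  [e] (size 1), [c¹²] (size 2), [c¹¹] (size 2), [c³] (size 2), [c⁴] (size 2), [c⁸] (size 2), [c⁶] (size 2), [d] (size 13).
Class equation: 1 + 2 + 2 + 2 + 2 + 2 + 2 + 13 = 26 = |G|. So G has 8 conjugacy classes.

Answer: 8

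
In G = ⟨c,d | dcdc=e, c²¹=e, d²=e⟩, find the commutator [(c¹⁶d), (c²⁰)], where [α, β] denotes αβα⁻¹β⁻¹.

[(c¹⁶d), (c²⁰)] = (c¹⁶d)·(c²⁰)·(c¹⁶d)⁻¹·(c²⁰)⁻¹.
  (c¹⁶d) · (c²⁰) = c¹⁷d
  (c¹⁷d) · (c¹⁶d) = c
  c · c = c²

Answer: c²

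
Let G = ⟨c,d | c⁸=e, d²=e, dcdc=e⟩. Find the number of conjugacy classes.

The conjugacy classes (representative and size) are:
  [e] (size 1), [c] (size 2), [c⁶] (size 2), [c³] (size 2), [c⁴] (size 1), [d] (size 4), [c⁵d] (size 4).
Class equation: 1 + 2 + 2 + 2 + 1 + 4 + 4 = 16 = |G|. So G has 7 conjugacy classes.

Answer: 7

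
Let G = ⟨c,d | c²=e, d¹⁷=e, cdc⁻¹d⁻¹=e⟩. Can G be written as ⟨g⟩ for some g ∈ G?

|G| = 34. The element cd has order 34 (its powers give 34 distinct elements), so ⟨cd⟩ = G and G is cyclic.

Answer: Yes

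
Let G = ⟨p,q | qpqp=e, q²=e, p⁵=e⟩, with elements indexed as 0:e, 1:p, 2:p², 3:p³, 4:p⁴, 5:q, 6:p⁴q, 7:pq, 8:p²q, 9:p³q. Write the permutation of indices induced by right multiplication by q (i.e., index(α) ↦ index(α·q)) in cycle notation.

(0 5)(1 7)(2 8)(3 9)(4 6)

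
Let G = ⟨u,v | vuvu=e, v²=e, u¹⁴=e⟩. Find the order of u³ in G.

Compute successive powers until reaching e:
  (u³)¹ = u³, (u³)² = u⁶, (u³)³ = u⁹, (u³)⁴ = u¹², (u³)⁵ = u, (u³)⁶ = u⁴, (u³)⁷ = u⁷, (u³)⁸ = u¹⁰, (u³)⁹ = u¹³, (u³)¹⁰ = u², (u³)¹¹ = u⁵, (u³)¹² = u⁸, (u³)¹³ = u¹¹, (u³)¹⁴ = e.
The smallest positive k with (u³)ᵏ = e is 14.

Answer: 14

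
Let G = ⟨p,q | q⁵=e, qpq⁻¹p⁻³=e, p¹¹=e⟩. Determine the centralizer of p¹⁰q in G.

⟨p¹⁰q⟩ ⊆ C_G(p¹⁰q) since powers of p¹⁰q commute with p¹⁰q; so |C_G(p¹⁰q)| ≥ |⟨p¹⁰q⟩| = 5.
By orbit–stabilizer, |C_G(p¹⁰q)| = |G| / |conj. class of p¹⁰q| = 55 / 11 = 5.
The 5 elements commuting with p¹⁰q are {e, p⁴q⁴, p⁷q², p¹⁰q, p⁹q³}.

Answer: {e, p⁴q⁴, p⁷q², p¹⁰q, p⁹q³}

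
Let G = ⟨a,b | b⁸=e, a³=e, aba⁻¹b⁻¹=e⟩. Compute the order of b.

Compute successive powers until reaching e:
  b¹ = b, b² = b², b³ = b³, b⁴ = b⁴, b⁵ = b⁵, b⁶ = b⁶, b⁷ = b⁷, b⁸ = e.
The smallest positive k with bᵏ = e is 8.

Answer: 8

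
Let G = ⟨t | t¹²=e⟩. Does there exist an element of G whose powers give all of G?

|G| = 12. The element t has order 12 (its powers give 12 distinct elements), so ⟨t⟩ = G and G is cyclic.

Answer: Yes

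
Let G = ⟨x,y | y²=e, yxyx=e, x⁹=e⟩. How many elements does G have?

Enumerate words in the generators, reducing via the relations: the distinct elements are
  {e, x, y, xy, x², x³, x⁴, x⁵, x⁶, x⁷, x⁸, x²y, x³y, x⁴y, x⁵y, x⁶y, x⁷y, x⁸y}.
No further products give new elements, so |G| = 18.

Answer: 18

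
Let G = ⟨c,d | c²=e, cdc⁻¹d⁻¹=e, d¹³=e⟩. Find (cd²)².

Compute successive powers of (cd²), reducing at each step:
  (cd²)²: (cd²) · c = d²;   (d²) · d² = d⁴

Answer: d⁴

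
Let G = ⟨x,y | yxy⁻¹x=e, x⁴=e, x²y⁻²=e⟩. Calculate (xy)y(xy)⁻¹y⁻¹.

[(xy), y] = (xy)·y·(xy)⁻¹·y⁻¹.
  (xy) · y = x³
  (x³) · (xy⁻¹) = y⁻¹
  (y⁻¹) · (y⁻¹) = x²

Answer: x²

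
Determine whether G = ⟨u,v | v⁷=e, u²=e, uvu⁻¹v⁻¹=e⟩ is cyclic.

|G| = 14. The element uv has order 14 (its powers give 14 distinct elements), so ⟨uv⟩ = G and G is cyclic.

Answer: Yes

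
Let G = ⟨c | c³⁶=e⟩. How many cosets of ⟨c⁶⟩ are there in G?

First find ord(c⁶) by computing successive powers:
  (c⁶)¹ = c⁶, (c⁶)² = c¹², (c⁶)³ = c¹⁸, (c⁶)⁴ = c²⁴, (c⁶)⁵ = c³⁰, (c⁶)⁶ = e.
So |⟨c⁶⟩| = ord(c⁶) = 6. With |G| = 36, by Lagrange [G : ⟨c⁶⟩] = 36/6 = 6.

Answer: 6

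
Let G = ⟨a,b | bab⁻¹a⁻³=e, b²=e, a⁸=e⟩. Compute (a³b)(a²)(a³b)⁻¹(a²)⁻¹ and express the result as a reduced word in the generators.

[(a³b), (a²)] = (a³b)·(a²)·(a³b)⁻¹·(a²)⁻¹.
  (a³b) · (a²) = ab
  (ab) · (a⁷b) = a⁶
  (a⁶) · (a⁶) = a⁴

Answer: a⁴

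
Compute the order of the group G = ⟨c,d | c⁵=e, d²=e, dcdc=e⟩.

Enumerate words in the generators, reducing via the relations: the distinct elements are
  {c, d, e, cd, c², c³, c⁴, c²d, c³d, c⁴d}.
No further products give new elements, so |G| = 10.

Answer: 10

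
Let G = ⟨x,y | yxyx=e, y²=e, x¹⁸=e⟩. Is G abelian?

x·y = xy but y·x = x¹⁷y, so x·y ≠ y·x and G is not abelian.

Answer: No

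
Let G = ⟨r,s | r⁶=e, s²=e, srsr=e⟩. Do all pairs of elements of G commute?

r·s = rs but s·r = r⁵s, so r·s ≠ s·r and G is not abelian.

Answer: No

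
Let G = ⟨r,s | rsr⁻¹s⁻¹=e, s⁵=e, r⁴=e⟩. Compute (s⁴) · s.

Compute (s⁴) · s by multiplying left to right and reducing via the relations at each step:
  (s⁴) · s = e

Answer: e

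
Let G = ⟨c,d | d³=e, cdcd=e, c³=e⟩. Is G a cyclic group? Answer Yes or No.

Every cyclic group is abelian. But c·d = cd while d·c = c²d², so c·d ≠ d·c and G is not abelian. Hence G is not cyclic.

Answer: No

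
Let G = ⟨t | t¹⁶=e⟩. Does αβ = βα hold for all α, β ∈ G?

G has a single generator, so G is cyclic and hence abelian.

Answer: Yes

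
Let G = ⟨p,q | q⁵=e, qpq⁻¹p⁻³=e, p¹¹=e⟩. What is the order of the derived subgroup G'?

G' = [G, G] is generated by all commutators. The generator-pair commutators are: [p, q] = p⁹.
The subgroup they normally generate is {e, p, p², p³, p⁴, p⁵, p⁶, p⁷, p⁸, p⁹, p¹⁰}, of order 11.
Check: |G/G'| = 55/11 = 5 is the order of the abelianisation.

Answer: 11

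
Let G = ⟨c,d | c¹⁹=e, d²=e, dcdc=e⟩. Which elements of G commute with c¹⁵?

⟨c¹⁵⟩ ⊆ C_G(c¹⁵) since powers of c¹⁵ commute with c¹⁵; so |C_G(c¹⁵)| ≥ |⟨c¹⁵⟩| = 19.
By orbit–stabilizer, |C_G(c¹⁵)| = |G| / |conj. class of c¹⁵| = 38 / 2 = 19.
The 19 elements commuting with c¹⁵ are {e, c, c², c³, c⁴, c⁵, c⁶, c⁷, c⁸, c⁹, c¹⁰, c¹¹, c¹², c¹³, c¹⁴, c¹⁵, c¹⁶, c¹⁷, c¹⁸}.

Answer: {e, c, c², c³, c⁴, c⁵, c⁶, c⁷, c⁸, c⁹, c¹⁰, c¹¹, c¹², c¹³, c¹⁴, c¹⁵, c¹⁶, c¹⁷, c¹⁸}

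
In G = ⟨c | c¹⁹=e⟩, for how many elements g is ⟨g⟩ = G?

G is cyclic of order 19. An element generates G iff its order is 19, and a cyclic group of order 19 has exactly φ(19) = 18 such elements.

Answer: 18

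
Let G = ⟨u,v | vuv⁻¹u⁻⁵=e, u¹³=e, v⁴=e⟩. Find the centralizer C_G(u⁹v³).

⟨u⁹v³⟩ ⊆ C_G(u⁹v³) since powers of u⁹v³ commute with u⁹v³; so |C_G(u⁹v³)| ≥ |⟨u⁹v³⟩| = 4.
By orbit–stabilizer, |C_G(u⁹v³)| = |G| / |conj. class of u⁹v³| = 52 / 13 = 4.
The 4 elements commuting with u⁹v³ are {e, u⁷v, u³v², u⁹v³}.

Answer: {e, u⁷v, u³v², u⁹v³}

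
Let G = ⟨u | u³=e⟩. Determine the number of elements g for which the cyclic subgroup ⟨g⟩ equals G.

G is cyclic of order 3. An element generates G iff its order is 3, and a cyclic group of order 3 has exactly φ(3) = 2 such elements.

Answer: 2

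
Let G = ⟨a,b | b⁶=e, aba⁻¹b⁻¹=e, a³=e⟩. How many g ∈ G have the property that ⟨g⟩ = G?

⟨g⟩ = G would require ord(g) = |G| = 18, but the maximum element order in G is 6 < 18. So G is not cyclic and no single element generates it: the count is 0.

Answer: 0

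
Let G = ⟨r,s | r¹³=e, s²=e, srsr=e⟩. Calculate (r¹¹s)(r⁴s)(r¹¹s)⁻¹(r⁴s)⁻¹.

[(r¹¹s), (r⁴s)] = (r¹¹s)·(r⁴s)·(r¹¹s)⁻¹·(r⁴s)⁻¹.
  (r¹¹s) · (r⁴s) = r⁷
  (r⁷) · (r¹¹s) = r⁵s
  (r⁵s) · (r⁴s) = r

Answer: r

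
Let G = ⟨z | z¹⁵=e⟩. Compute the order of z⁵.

Compute successive powers until reaching e:
  (z⁵)¹ = z⁵, (z⁵)² = z¹⁰, (z⁵)³ = e.
The smallest positive k with (z⁵)ᵏ = e is 3.

Answer: 3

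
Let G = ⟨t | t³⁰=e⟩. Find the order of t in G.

Compute successive powers until reaching e:
  t¹ = t, t² = t², t³ = t³, t⁴ = t⁴, t⁵ = t⁵, t⁶ = t⁶, t⁷ = t⁷, t⁸ = t⁸, t⁹ = t⁹, t¹⁰ = t¹⁰, t¹¹ = t¹¹, t¹² = t¹², t¹³ = t¹³, t¹⁴ = t¹⁴, t¹⁵ = t¹⁵, t¹⁶ = t¹⁶, t¹⁷ = t¹⁷, t¹⁸ = t¹⁸, t¹⁹ = t¹⁹, t²⁰ = t²⁰, t²¹ = t²¹, t²² = t²², t²³ = t²³, t²⁴ = t²⁴, t²⁵ = t²⁵, t²⁶ = t²⁶, t²⁷ = t²⁷, t²⁸ = t²⁸, t²⁹ = t²⁹, t³⁰ = e.
The smallest positive k with tᵏ = e is 30.

Answer: 30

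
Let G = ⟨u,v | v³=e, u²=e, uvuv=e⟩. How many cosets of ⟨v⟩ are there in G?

First find ord(v) by computing successive powers:
  v¹ = v, v² = v², v³ = e.
So |⟨v⟩| = ord(v) = 3. With |G| = 6, by Lagrange [G : ⟨v⟩] = 6/3 = 2.

Answer: 2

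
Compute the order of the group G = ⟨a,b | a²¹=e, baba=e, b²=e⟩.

Enumerate words in the generators, reducing via the relations: the distinct elements are
  {a, b, e, ab, a², a³, a⁴, a⁵, a⁶, a⁷, a⁸, a⁹, a²b, a²⁰, a³b, a¹², a¹³, a¹¹, a¹⁰, a¹⁴, a¹⁵, a¹⁶, a¹⁷, a¹⁸, a¹⁹, a⁴b, a⁵b, a⁶b, a⁷b, a⁸b, a⁹b, a²⁰b, a¹²b, a¹³b, a¹¹b, a¹⁰b, a¹⁴b, a¹⁵b, a¹⁶b, a¹⁷b, a¹⁸b, a¹⁹b}.
No further products give new elements, so |G| = 42.

Answer: 42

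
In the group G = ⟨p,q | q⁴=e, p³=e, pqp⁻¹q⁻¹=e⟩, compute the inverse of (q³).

The order of (q³) is 4 (smallest k with (q³)ᵏ = e), so (q³)⁻¹ = (q³)³ = q.
Check: (q³) · q → (q³) · q = e, giving e as required.

Answer: q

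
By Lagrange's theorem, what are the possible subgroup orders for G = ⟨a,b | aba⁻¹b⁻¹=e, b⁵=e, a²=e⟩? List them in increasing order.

|G| = 10 = 2 · 5. By Lagrange's theorem the order of any subgroup divides 10; the divisors of 10 are 1, 2, 5, 10.

Answer: 1, 2, 5, 10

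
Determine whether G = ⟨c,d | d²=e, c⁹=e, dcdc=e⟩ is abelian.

c·d = cd but d·c = c⁸d, so c·d ≠ d·c and G is not abelian.

Answer: No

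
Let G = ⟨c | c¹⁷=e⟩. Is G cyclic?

|G| = 17. The element c has order 17 (its powers give 17 distinct elements), so ⟨c⟩ = G and G is cyclic.

Answer: Yes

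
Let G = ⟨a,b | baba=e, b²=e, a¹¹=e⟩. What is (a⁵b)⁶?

Compute successive powers of (a⁵b), reducing at each step:
  (a⁵b)²: (a⁵b) · a⁵ = b;   b · b = e
  (a⁵b)³: e · a⁵ = a⁵;   (a⁵) · b = a⁵b
  (a⁵b)⁴: (a⁵b) · a⁵ = b;   b · b = e
  (a⁵b)⁵: e · a⁵ = a⁵;   (a⁵) · b = a⁵b
  (a⁵b)⁶: (a⁵b) · a⁵ = b;   b · b = e

Answer: e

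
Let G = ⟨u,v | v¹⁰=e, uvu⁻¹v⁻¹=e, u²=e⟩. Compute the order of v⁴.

Compute successive powers until reaching e:
  (v⁴)¹ = v⁴, (v⁴)² = v⁸, (v⁴)³ = v², (v⁴)⁴ = v⁶, (v⁴)⁵ = e.
The smallest positive k with (v⁴)ᵏ = e is 5.

Answer: 5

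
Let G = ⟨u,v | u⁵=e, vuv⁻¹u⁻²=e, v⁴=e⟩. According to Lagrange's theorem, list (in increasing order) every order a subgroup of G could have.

|G| = 20 = 2² · 5. By Lagrange's theorem the order of any subgroup divides 20; the divisors of 20 are 1, 2, 4, 5, 10, 20.

Answer: 1, 2, 4, 5, 10, 20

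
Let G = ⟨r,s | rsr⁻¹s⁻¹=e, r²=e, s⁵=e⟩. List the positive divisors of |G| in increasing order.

|G| = 10 = 2 · 5. By Lagrange's theorem the order of any subgroup divides 10; the divisors of 10 are 1, 2, 5, 10.

Answer: 1, 2, 5, 10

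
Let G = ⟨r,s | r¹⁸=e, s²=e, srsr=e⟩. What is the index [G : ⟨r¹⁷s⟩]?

First find ord(r¹⁷s) by computing successive powers:
  (r¹⁷s)¹ = r¹⁷s, (r¹⁷s)² = e.
So |⟨r¹⁷s⟩| = ord(r¹⁷s) = 2. With |G| = 36, by Lagrange [G : ⟨r¹⁷s⟩] = 36/2 = 18.

Answer: 18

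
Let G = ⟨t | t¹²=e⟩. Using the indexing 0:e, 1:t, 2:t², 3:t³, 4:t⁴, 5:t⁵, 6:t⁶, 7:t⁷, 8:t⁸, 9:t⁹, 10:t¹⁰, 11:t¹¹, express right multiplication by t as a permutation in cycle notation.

(0 1 2 3 4 5 6 7 8 9 10 11)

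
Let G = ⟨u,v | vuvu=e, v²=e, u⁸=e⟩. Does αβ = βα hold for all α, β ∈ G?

u·v = uv but v·u = u⁷v, so u·v ≠ v·u and G is not abelian.

Answer: No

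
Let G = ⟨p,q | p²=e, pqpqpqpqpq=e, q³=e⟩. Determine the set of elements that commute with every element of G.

An element z ∈ Z(G) iff z commutes with every generator.
For example e is central: e·p = p = p·e; e·q = q = q·e.
Whereas p ∉ Z(G) since p·q = pq ≠ qp = q·p.
Checking each of the 60 elements this way gives Z(G) = {e}, of order 1.

Answer: {e}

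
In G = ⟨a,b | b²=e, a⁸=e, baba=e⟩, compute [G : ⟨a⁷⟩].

First find ord(a⁷) by computing successive powers:
  (a⁷)¹ = a⁷, (a⁷)² = a⁶, (a⁷)³ = a⁵, (a⁷)⁴ = a⁴, (a⁷)⁵ = a³, (a⁷)⁶ = a², (a⁷)⁷ = a, (a⁷)⁸ = e.
So |⟨a⁷⟩| = ord(a⁷) = 8. With |G| = 16, by Lagrange [G : ⟨a⁷⟩] = 16/8 = 2.

Answer: 2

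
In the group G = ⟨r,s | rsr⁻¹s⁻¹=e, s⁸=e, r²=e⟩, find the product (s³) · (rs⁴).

Compute (s³) · (rs⁴) by multiplying left to right and reducing via the relations at each step:
  (s³) · r = rs³
  (rs³) · s⁴ = rs⁷

Answer: rs⁷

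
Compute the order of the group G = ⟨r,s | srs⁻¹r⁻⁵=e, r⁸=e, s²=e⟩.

Enumerate words in the generators, reducing via the relations: the distinct elements are
  {e, r, s, rs, r², r³, r⁴, r⁵, r⁶, r⁷, r²s, r³s, r⁴s, r⁵s, r⁶s, r⁷s}.
No further products give new elements, so |G| = 16.

Answer: 16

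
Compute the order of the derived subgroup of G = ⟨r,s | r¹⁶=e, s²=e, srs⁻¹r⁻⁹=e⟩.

G' = [G, G] is generated by all commutators. The generator-pair commutators are: [r, s] = r⁸.
The subgroup they normally generate is {e, r⁸}, of order 2.
Check: |G/G'| = 32/2 = 16 is the order of the abelianisation.

Answer: 2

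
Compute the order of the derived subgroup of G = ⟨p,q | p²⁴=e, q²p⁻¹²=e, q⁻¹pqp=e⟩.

G' = [G, G] is generated by all commutators. The generator-pair commutators are: [p, q] = p².
The subgroup they normally generate is {e, p², p⁴, p⁶, p⁸, p¹⁰, p¹², p¹⁴, p¹⁶, p¹⁸, p²⁰, p²²}, of order 12.
Check: |G/G'| = 48/12 = 4 is the order of the abelianisation.

Answer: 12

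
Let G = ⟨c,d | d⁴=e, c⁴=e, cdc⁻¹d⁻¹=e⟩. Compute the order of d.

Compute successive powers until reaching e:
  d¹ = d, d² = d², d³ = d³, d⁴ = e.
The smallest positive k with dᵏ = e is 4.

Answer: 4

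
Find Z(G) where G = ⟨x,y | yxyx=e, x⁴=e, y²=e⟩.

An element z ∈ Z(G) iff z commutes with every generator.
For example x² is central: (x²)·x = x³ = x·(x²); (x²)·y = x²y = y·(x²).
Whereas x ∉ Z(G) since x·y = xy ≠ x³y = y·x.
Checking each of the 8 elements this way gives Z(G) = {e, x²}, of order 2.

Answer: {e, x²}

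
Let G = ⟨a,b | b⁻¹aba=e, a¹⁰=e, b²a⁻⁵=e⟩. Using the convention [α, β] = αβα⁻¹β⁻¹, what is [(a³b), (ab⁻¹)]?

[(a³b), (ab⁻¹)] = (a³b)·(ab⁻¹)·(a³b)⁻¹·(ab⁻¹)⁻¹.
  (a³b) · (ab⁻¹) = a²
  (a²) · (a³b⁻¹) = b
  b · (ab) = a⁴

Answer: a⁴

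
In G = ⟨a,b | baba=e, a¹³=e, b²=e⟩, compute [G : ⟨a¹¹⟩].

First find ord(a¹¹) by computing successive powers:
  (a¹¹)¹ = a¹¹, (a¹¹)² = a⁹, (a¹¹)³ = a⁷, (a¹¹)⁴ = a⁵, (a¹¹)⁵ = a³, (a¹¹)⁶ = a, (a¹¹)⁷ = a¹², (a¹¹)⁸ = a¹⁰, (a¹¹)⁹ = a⁸, (a¹¹)¹⁰ = a⁶, (a¹¹)¹¹ = a⁴, (a¹¹)¹² = a², (a¹¹)¹³ = e.
So |⟨a¹¹⟩| = ord(a¹¹) = 13. With |G| = 26, by Lagrange [G : ⟨a¹¹⟩] = 26/13 = 2.

Answer: 2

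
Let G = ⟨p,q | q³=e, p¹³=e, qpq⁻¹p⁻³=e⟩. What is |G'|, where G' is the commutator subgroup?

G' = [G, G] is generated by all commutators. The generator-pair commutators are: [p, q] = p¹¹.
The subgroup they normally generate is {e, p, p², p³, p⁴, p⁵, p⁶, p⁷, p⁸, p⁹, p¹⁰, p¹¹, p¹²}, of order 13.
Check: |G/G'| = 39/13 = 3 is the order of the abelianisation.

Answer: 13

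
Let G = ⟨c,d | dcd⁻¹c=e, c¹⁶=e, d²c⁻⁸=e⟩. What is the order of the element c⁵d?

Compute successive powers until reaching e:
  (c⁵d)¹ = c⁵d, (c⁵d)² = c⁸, (c⁵d)³ = c⁵d⁻¹, (c⁵d)⁴ = e.
The smallest positive k with (c⁵d)ᵏ = e is 4.

Answer: 4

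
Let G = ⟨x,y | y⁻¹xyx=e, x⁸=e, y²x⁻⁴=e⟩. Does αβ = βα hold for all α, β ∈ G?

x·y = xy but y·x = x³y⁻¹, so x·y ≠ y·x and G is not abelian.

Answer: No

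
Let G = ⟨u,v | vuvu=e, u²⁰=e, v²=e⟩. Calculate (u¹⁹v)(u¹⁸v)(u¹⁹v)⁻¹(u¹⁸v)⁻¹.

[(u¹⁹v), (u¹⁸v)] = (u¹⁹v)·(u¹⁸v)·(u¹⁹v)⁻¹·(u¹⁸v)⁻¹.
  (u¹⁹v) · (u¹⁸v) = u
  u · (u¹⁹v) = v
  v · (u¹⁸v) = u²

Answer: u²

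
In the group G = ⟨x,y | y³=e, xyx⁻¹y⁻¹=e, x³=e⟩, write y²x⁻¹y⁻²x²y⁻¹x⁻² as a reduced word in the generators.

Multiply left to right, reducing at each step:
  (y²) · x⁻¹ = x²y²
  (x²y²) · y⁻² = x²
  (x²) · x² = x
  x · y⁻¹ = xy²
  (xy²) · x⁻² = x²y²

Answer: x²y²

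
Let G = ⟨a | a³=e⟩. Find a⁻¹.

The order of a is 3 (smallest k with aᵏ = e), so a⁻¹ = a² = a².
Check: a · (a²) → a · a² = e, giving e as required.

Answer: a²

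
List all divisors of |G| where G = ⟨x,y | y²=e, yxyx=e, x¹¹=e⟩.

|G| = 22 = 2 · 11. By Lagrange's theorem the order of any subgroup divides 22; the divisors of 22 are 1, 2, 11, 22.

Answer: 1, 2, 11, 22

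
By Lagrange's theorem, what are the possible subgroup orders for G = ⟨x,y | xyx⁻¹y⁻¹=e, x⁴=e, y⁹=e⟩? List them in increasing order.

|G| = 36 = 2² · 3². By Lagrange's theorem the order of any subgroup divides 36; the divisors of 36 are 1, 2, 3, 4, 6, 9, 12, 18, 36.

Answer: 1, 2, 3, 4, 6, 9, 12, 18, 36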